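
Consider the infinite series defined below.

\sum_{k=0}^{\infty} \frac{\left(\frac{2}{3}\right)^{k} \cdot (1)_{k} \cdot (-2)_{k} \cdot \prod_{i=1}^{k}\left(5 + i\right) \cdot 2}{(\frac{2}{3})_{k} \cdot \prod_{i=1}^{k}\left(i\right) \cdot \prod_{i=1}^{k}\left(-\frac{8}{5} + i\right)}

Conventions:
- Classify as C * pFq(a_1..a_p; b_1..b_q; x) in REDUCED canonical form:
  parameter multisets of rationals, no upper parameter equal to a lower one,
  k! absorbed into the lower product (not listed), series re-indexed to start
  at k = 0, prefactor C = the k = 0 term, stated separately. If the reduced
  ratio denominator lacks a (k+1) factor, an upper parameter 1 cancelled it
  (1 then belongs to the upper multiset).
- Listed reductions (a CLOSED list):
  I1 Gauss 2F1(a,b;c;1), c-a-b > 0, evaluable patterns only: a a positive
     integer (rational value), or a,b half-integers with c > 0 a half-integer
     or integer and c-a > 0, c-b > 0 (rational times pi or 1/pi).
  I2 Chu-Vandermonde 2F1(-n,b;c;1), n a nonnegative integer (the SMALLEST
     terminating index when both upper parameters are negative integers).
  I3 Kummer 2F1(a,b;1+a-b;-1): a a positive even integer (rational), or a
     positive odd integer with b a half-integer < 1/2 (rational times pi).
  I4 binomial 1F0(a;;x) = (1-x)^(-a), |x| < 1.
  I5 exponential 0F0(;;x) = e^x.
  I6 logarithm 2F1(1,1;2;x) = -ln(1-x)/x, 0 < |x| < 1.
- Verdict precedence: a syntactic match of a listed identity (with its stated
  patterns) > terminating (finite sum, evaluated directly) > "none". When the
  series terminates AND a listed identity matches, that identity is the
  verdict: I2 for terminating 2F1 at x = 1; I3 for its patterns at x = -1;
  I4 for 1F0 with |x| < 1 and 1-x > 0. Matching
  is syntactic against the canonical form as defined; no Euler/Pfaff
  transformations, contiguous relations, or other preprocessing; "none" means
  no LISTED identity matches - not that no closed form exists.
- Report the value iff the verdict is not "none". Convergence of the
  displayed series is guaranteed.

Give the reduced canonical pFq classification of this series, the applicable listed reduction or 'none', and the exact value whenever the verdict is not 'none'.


At argument \frac{2}{3}: a 3F2 with upper {-2, 1, 6}, lower {-\frac{3}{5}, \frac{2}{3}}, scaled by C = 2. Verdict: terminating at k = 2: the factor (-2)_k kills every later term; summing the 3 survivors is exact. Sum: -238.

Key step: with t_0 = 2, the running product (C = 2) telescopes to a rising factorial.
Ratio: r(k) = \frac{2}{3} * (k-2) (k+1) (k+6) / [(k-\frac{3}{5}) (k+\frac{2}{3}) (k+1)] - rational in k, leading ratio \frac{2}{3}; with t_0 = 2, classification follows.


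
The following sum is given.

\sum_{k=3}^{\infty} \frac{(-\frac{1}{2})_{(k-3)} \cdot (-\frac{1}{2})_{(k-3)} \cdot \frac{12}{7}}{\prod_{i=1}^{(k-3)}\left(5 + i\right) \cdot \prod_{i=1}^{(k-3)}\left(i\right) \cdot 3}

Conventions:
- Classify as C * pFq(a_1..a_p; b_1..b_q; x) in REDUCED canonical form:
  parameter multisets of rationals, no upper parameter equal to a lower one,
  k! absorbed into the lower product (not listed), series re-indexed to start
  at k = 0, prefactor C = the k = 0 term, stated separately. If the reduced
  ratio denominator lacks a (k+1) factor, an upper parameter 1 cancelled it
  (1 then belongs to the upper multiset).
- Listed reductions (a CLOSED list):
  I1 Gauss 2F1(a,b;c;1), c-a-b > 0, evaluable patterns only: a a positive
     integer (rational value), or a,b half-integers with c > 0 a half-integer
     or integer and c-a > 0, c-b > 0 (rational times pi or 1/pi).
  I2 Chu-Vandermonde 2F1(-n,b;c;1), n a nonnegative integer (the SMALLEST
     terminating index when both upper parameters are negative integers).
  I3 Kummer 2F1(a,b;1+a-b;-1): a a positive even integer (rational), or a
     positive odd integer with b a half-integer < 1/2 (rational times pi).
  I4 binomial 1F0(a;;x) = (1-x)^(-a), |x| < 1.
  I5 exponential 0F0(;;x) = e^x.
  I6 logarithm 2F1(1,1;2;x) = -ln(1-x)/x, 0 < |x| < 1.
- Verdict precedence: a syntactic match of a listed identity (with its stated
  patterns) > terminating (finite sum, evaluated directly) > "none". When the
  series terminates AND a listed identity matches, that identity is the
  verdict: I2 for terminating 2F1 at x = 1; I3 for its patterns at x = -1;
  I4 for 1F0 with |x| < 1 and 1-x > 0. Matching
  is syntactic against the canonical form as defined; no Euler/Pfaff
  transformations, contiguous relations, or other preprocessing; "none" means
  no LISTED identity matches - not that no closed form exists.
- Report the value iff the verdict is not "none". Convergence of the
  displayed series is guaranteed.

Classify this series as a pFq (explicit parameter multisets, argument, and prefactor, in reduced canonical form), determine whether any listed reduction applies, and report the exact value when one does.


Classification (C = \frac{4}{7}): 2F1 with upper {-\frac{1}{2}, -\frac{1}{2}}, lower {6}, argument x = 1. Verdict (x = 1): Gauss's theorem I1 (half-integer case) applies (x = 1; upper {-\frac{1}{2}, -\frac{1}{2}} half-integers, c = 6 in the evaluable pattern). Value: \frac{2097152}{1120581} / \pi.

Key observation: from the first term \frac{4}{7}: the constant factors (prefactor 4/7) combine into one prefactor.
Ratio: r(k) = 1 * (k-\frac{1}{2}) (k-\frac{1}{2}) / [(k+6) (k+1)] - poly over poly, x = 1 from leading terms; C = \frac{4}{7} at k = 0.


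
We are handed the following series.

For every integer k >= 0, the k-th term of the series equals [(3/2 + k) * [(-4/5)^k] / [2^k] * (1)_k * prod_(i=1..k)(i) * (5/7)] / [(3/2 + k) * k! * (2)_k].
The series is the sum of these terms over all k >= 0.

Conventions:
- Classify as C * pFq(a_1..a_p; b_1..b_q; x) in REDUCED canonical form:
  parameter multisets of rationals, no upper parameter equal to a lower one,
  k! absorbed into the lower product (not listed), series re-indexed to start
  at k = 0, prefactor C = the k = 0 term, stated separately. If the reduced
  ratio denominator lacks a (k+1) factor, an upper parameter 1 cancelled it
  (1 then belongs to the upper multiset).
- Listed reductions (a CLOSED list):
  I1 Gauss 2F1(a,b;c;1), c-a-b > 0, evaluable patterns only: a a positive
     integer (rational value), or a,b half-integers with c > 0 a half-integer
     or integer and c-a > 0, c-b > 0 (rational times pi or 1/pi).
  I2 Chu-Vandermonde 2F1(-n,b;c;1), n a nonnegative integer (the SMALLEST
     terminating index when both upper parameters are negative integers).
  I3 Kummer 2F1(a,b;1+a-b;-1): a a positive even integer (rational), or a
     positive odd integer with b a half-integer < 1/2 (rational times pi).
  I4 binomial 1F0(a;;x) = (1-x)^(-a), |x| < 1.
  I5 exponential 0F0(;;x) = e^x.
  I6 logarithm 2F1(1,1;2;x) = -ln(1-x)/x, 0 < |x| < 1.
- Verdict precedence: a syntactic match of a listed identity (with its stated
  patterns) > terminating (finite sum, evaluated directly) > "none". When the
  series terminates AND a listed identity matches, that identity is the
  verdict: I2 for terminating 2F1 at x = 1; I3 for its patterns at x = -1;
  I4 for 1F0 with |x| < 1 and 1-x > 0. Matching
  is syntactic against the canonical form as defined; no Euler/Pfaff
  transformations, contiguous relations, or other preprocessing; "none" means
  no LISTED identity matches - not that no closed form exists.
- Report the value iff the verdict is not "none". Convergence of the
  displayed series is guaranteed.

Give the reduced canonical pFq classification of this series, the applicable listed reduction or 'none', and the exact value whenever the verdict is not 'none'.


Prefactor 5/7, argument -2/5: 2F1 with upper {1, 1} over lower {2}. Verdict: this is logarithm (I6) (the logarithm: parameters (1,1;2), x = -2/5). Value: (25/14) * ln(7/5).

Structural cue: x = (-2/5) and the two k-th powers (C = 5/7) combine into one argument.
Adjacent-term ratio: r(k) = (-2/5) * (k+1) (k+1) / [(k+2) (k+1)] ; factor over Q: parameters, x = (-2/5), and C = 5/7.


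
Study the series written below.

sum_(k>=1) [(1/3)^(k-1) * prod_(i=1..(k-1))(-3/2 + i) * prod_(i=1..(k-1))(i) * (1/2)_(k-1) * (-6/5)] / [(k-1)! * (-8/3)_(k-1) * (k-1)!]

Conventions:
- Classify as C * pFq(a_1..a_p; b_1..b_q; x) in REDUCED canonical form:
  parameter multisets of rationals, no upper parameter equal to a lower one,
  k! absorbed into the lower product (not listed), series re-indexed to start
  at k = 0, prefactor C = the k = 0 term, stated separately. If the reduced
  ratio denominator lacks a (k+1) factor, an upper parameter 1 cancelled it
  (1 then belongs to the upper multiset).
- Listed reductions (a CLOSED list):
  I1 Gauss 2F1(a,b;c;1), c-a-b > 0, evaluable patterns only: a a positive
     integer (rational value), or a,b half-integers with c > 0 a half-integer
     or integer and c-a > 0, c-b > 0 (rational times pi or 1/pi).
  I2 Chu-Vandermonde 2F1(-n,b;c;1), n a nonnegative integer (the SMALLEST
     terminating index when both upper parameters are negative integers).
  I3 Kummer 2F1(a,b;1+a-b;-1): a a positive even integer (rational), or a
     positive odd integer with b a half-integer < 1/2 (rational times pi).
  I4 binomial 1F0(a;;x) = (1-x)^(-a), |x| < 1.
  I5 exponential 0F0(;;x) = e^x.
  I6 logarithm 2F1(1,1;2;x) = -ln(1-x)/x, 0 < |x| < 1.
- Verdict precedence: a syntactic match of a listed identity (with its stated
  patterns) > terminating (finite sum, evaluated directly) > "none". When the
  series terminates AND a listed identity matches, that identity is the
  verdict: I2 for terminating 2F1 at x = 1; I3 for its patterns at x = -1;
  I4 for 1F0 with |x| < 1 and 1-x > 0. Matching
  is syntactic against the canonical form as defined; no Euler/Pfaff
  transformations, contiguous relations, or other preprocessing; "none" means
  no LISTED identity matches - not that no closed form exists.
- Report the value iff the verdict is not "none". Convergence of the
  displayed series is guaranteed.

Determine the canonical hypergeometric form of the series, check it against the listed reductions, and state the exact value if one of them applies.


Structural cue: t_0 being -6/5, the running product (prefactor -6/5) telescopes to a rising factorial.
Step ratio: r(k) = (1/3) * (k-1/2) (k+1/2) / [(k-8/3) (k+1)] - poly over poly, x = (1/3) from leading terms; C = -6/5 at k = 0.

At argument 1/3: a 2F1 with upper {-1/2, 1/2}, lower {-8/3}, scaled by C = -6/5. Verdict: no listed reduction: x = 1/3 and upper {-1/2, 1/2} fail every I1-I6 pattern.


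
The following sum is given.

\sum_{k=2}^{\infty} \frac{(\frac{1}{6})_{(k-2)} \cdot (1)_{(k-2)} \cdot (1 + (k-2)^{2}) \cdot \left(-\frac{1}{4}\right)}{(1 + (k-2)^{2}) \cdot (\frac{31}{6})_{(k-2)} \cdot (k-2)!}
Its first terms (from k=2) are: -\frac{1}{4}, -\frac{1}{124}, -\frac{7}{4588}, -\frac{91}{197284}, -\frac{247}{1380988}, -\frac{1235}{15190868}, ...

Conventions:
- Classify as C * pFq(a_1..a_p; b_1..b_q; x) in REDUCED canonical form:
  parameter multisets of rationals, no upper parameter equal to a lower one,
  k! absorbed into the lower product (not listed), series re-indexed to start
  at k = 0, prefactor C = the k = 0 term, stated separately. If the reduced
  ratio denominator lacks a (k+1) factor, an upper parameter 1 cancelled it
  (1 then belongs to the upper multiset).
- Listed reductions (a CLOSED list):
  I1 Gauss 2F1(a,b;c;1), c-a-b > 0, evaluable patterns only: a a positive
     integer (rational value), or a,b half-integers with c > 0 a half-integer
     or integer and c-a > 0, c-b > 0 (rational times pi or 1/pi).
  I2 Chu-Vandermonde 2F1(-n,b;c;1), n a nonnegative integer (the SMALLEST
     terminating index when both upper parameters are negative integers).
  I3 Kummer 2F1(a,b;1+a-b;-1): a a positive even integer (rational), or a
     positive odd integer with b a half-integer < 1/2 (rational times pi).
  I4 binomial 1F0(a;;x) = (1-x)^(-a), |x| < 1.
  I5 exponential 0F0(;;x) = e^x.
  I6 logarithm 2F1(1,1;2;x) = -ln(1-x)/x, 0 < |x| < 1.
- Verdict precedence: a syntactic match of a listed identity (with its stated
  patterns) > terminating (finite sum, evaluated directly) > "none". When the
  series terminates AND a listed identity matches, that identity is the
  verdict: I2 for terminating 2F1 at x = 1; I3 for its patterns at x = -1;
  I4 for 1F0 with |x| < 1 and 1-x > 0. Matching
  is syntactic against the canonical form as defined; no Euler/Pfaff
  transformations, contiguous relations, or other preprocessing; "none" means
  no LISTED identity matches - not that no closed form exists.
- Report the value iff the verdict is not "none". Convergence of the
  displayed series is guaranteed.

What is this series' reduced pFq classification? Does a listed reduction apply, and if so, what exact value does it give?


First insight: t_0 = -\frac{1}{4} here, and k^2 + 1 divides numerator and denominator alike; C = -1/4 after cancelling.
Consecutive-term ratio: r(k) = 1 * (k+\frac{1}{6}) (k+1) / [(k+\frac{31}{6}) (k+1)] - rational in k, leading ratio 1; with t_0 = -\frac{1}{4}, classification follows.

With C = -\frac{1}{4}: the canonical form is 2F1(\frac{1}{6}, 1; \frac{31}{6}; 1). Verdict at x = 1: Gauss's theorem (I1) matches (x = 1: the Gamma ratio telescopes since c-a-b = 4 > 0 and a = 1 in Z>0). Its exact value is -\frac{25}{96}.


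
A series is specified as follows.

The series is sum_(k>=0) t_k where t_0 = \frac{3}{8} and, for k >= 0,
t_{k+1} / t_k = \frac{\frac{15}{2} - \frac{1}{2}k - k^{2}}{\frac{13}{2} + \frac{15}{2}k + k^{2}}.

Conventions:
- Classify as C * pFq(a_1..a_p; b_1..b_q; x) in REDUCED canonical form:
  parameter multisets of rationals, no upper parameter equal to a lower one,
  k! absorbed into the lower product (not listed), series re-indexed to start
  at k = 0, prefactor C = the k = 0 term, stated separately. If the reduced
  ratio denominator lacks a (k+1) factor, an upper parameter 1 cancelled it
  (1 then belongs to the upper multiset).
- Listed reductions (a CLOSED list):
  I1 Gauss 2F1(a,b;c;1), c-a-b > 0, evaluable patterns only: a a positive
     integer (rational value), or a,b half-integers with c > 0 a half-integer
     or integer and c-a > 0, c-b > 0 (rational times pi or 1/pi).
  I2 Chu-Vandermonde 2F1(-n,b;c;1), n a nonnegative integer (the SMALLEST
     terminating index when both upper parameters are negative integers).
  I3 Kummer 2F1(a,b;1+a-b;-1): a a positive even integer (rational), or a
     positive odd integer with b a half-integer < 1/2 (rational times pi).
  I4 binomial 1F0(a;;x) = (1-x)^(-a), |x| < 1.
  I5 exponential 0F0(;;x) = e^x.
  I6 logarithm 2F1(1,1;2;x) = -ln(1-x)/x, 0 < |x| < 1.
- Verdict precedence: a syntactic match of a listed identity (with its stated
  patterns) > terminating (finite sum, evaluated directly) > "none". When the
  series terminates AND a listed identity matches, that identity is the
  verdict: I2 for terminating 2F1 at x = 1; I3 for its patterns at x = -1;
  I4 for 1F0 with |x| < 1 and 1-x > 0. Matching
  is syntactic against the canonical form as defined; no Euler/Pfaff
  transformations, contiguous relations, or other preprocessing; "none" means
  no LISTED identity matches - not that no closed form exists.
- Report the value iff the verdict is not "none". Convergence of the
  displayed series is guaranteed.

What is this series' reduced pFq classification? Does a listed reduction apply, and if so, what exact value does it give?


At argument -1: a 2F1 with upper {-\frac{5}{2}, 3}, lower {\frac{13}{2}}, scaled by C = \frac{3}{8}. Verdict (x = -1): Kummer (I3) applies (x = -1; c = \frac{13}{2} equals 1+a-b for upper {-\frac{5}{2}, 3}: listed pattern). Its exact value is \frac{10395}{32768} \cdot \pi.

Structural cue: t_0 = \frac{3}{8} here, and factor the ratio over Q (prefactor 3/8): negated roots = parameters.
Term ratio: r(k) = -1 * (k-\frac{5}{2}) (k+3) / [(k+\frac{13}{2}) (k+1)] ; factor over Q: parameters, x = -1, and C = \frac{3}{8}.


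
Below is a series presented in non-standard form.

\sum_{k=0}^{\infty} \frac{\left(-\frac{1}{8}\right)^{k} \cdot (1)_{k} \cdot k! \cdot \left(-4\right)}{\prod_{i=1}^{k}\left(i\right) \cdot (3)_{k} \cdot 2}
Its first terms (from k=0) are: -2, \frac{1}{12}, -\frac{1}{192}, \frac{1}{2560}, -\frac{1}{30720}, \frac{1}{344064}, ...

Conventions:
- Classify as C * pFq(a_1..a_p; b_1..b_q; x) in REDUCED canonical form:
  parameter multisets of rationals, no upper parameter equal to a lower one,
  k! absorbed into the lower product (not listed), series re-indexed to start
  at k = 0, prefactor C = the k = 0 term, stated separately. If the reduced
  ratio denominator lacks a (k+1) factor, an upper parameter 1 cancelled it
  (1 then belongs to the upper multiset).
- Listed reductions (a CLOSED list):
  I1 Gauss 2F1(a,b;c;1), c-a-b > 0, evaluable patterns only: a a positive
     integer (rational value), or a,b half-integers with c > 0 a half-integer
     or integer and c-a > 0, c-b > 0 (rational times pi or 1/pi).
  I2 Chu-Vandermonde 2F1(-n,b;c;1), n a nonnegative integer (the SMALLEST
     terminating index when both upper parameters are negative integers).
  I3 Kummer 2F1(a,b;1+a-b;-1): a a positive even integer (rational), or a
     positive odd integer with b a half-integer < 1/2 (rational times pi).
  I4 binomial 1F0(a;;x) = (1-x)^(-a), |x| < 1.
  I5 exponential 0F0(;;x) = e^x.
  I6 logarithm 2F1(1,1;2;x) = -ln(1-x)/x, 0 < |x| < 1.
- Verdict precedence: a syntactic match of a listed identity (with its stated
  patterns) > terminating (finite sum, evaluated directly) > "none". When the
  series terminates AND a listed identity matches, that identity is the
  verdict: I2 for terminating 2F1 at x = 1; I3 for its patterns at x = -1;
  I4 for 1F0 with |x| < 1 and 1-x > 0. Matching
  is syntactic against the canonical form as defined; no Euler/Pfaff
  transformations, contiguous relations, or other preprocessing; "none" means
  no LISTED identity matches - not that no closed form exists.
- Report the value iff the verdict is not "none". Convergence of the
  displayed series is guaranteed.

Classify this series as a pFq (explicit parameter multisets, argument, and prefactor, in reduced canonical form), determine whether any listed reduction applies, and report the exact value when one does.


Structural cue: x = -\frac{1}{8} and the constant factors (C = -2, x = -1/8) combine into one prefactor.
Adjacent-term ratio: r(k) = -\frac{1}{8} * (k+1) (k+1) / [(k+3) (k+1)] ; factor over Q: parameters, x = -\frac{1}{8}, and C = -2.

With C = -2: the canonical form is 2F1(1, 1; 3; -\frac{1}{8}). Verdict: no listed reduction: x = -\frac{1}{8} and upper {1, 1} fail every I1-I6 pattern.


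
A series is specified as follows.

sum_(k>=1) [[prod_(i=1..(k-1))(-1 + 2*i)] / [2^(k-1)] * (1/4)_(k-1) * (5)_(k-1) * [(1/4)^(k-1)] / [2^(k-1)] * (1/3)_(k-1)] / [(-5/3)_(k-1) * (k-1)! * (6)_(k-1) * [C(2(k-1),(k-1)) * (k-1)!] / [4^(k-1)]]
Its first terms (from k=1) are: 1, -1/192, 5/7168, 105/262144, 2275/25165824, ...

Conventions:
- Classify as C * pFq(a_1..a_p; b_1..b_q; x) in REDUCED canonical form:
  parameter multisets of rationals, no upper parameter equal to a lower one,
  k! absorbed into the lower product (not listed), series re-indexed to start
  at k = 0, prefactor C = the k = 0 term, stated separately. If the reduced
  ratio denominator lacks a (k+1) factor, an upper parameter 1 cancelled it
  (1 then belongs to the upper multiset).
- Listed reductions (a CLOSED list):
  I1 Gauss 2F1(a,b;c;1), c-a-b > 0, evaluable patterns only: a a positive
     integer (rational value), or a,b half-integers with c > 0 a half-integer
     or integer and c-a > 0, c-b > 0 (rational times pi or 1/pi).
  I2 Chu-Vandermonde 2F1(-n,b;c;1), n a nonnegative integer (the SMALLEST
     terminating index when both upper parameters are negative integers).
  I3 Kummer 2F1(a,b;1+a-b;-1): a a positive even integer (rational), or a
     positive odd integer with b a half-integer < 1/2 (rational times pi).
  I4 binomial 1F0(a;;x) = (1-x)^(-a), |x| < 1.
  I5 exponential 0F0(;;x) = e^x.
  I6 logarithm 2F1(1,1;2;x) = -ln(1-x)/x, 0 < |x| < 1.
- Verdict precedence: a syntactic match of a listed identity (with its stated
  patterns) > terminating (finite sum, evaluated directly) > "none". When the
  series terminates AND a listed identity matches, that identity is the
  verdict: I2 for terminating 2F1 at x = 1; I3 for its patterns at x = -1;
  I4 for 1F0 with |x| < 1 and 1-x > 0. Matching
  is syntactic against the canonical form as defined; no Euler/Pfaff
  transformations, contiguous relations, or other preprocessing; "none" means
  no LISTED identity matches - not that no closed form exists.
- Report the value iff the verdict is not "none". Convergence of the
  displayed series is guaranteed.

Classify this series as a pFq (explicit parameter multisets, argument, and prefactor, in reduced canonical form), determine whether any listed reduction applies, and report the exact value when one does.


x = 1/8 here; the reduced form reads 3F2, upper {1/4, 1/3, 5}, lower {-5/3, 6}, C = 1. Verdict: none. A 3F2 with upper {1/4, 1/3, 5} fits none of I1-I6 at x = 1/8; the sum runs forever.

Structural cue: with t_0 = 1, the lower central binomial (C = 1, x = 1/8) hides (1/2)_k.
Step ratio: r(k) = (1/8) * (k+1/4) (k+1/3) (k+5) / [(k-5/3) (k+6) (k+1)] - rational in k, leading ratio (1/8); with t_0 = 1, classification follows.


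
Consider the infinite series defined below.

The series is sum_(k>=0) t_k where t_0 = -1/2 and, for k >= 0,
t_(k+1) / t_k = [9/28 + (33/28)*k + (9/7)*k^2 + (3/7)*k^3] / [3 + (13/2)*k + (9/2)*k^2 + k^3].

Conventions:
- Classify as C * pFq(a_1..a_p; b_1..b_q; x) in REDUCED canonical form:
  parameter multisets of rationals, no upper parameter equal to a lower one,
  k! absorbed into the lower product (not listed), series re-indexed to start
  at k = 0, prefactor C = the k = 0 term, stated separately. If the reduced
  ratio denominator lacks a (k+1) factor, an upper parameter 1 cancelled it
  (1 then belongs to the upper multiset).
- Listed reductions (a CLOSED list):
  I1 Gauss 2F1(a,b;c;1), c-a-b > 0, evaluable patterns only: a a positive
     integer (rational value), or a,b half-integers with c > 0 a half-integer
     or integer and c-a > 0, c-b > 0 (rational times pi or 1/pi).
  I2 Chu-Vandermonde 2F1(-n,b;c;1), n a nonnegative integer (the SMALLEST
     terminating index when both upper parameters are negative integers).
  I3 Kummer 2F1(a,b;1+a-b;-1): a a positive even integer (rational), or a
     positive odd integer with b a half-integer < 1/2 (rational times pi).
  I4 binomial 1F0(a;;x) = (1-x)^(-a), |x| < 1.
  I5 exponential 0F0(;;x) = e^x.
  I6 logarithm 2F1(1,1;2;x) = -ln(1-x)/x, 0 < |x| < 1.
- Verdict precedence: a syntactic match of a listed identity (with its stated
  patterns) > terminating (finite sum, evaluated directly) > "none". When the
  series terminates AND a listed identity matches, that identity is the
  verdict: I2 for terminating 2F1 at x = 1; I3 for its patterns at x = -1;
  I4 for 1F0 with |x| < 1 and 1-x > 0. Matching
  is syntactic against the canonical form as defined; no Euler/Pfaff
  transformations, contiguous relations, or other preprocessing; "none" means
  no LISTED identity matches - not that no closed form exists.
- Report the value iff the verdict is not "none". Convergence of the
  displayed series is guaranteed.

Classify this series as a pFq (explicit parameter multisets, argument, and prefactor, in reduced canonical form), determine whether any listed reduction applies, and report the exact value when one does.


This is -1/2 * 2F1(1/2, 1; 2; 3/7) in reduced canonical form. Verdict: none. A 2F1 with upper {1/2, 1} fits none of I1-I6 at x = 3/7; the sum runs forever.

The tell: with t_0 = -1/2, the ratio is unreduced: k + 3/2 divides both sides (C = -1/2, x = 3/7).
Term ratio: r(k) = (3/7) * (k+1/2) (k+1) / [(k+2) (k+1)] - rational; roots negated = parameters, x = (3/7), C = -1/2.


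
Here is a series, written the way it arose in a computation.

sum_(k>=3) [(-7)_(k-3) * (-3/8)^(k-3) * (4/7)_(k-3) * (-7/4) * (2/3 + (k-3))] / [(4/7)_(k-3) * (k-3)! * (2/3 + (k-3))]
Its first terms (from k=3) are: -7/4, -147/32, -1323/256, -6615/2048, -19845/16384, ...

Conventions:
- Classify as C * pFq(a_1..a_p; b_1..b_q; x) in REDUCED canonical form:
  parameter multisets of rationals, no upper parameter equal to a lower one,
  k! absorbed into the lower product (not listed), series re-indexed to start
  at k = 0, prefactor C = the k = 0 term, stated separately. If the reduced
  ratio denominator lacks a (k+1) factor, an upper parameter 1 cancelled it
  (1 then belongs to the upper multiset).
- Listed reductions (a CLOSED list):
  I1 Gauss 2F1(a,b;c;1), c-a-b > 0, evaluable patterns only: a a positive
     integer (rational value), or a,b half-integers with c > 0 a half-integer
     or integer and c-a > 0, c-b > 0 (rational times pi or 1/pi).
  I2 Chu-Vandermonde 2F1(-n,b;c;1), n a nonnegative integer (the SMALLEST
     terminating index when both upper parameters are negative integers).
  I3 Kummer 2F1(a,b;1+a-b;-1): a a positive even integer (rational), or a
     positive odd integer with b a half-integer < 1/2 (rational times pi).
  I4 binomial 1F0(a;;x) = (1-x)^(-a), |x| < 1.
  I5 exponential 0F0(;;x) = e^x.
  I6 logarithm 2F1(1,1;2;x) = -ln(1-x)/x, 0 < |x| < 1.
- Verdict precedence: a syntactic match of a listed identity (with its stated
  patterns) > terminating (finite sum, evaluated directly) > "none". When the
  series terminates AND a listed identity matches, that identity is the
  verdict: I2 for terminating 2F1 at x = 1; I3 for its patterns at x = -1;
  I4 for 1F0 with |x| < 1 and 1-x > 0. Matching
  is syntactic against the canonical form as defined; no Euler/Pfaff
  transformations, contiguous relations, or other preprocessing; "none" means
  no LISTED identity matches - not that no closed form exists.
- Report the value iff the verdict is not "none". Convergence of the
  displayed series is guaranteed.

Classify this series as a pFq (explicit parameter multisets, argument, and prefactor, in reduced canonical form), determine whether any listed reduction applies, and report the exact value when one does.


Prefactor -7/4, argument -3/8: 1F0 with upper {-7} over lower {-}. Verdict at x = -3/8: the binomial series (I4) matches (the 1F0 binomial series: exponent 7, x = -3/8). Hence: -136410197/8388608.

First insight: t_0 being -7/4, striking the common factor k + 2/3 reduces the term (C = -7/4).
Adjacent-term ratio: r(k) = (-3/8) * (k-7) / [(k+1)] - rational in k. x = (-3/8); t_0 = -7/4; negate the roots.


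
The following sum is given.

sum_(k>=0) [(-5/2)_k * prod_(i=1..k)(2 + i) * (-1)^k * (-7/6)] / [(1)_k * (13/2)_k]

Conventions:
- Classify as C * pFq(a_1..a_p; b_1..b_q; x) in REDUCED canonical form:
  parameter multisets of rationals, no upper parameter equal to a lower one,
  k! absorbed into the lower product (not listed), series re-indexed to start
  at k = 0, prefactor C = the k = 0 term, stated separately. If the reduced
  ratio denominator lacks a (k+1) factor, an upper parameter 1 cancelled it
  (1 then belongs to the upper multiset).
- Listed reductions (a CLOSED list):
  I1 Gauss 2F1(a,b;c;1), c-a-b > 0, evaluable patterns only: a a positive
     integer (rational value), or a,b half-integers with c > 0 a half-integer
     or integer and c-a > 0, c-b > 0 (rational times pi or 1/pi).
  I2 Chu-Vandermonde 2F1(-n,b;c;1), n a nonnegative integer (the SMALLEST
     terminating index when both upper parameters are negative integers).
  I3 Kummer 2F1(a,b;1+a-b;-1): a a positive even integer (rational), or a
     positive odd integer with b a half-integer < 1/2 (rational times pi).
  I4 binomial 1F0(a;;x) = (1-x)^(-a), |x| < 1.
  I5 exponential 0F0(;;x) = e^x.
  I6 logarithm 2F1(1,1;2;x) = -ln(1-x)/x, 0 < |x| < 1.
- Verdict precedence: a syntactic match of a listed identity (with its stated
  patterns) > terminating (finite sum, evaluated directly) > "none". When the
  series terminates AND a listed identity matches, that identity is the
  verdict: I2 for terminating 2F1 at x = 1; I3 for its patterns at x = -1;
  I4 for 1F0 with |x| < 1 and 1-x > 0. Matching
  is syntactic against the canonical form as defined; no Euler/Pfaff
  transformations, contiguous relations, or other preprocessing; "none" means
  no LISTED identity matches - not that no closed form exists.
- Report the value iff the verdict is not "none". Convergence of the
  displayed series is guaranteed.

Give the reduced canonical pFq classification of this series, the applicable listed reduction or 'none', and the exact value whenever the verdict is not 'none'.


The series (x = -1) is 2F1: upper {-5/2, 3}, lower {13/2}, prefactor -7/6. Verdict: the Kummer evaluation I3 applies (x = -1; c = 13/2 equals 1+a-b for upper {-5/2, 3}: listed pattern). Its exact value is (-8085/8192) * pi.

Key observation: t_0 = -7/6 here, and the running product (C = -7/6) telescopes to a rising factorial.
Consecutive-term ratio: r(k) = (-1) * (k-5/2) (k+3) / [(k+13/2) (k+1)] - rational; roots negated = parameters, x = (-1), C = -7/6.


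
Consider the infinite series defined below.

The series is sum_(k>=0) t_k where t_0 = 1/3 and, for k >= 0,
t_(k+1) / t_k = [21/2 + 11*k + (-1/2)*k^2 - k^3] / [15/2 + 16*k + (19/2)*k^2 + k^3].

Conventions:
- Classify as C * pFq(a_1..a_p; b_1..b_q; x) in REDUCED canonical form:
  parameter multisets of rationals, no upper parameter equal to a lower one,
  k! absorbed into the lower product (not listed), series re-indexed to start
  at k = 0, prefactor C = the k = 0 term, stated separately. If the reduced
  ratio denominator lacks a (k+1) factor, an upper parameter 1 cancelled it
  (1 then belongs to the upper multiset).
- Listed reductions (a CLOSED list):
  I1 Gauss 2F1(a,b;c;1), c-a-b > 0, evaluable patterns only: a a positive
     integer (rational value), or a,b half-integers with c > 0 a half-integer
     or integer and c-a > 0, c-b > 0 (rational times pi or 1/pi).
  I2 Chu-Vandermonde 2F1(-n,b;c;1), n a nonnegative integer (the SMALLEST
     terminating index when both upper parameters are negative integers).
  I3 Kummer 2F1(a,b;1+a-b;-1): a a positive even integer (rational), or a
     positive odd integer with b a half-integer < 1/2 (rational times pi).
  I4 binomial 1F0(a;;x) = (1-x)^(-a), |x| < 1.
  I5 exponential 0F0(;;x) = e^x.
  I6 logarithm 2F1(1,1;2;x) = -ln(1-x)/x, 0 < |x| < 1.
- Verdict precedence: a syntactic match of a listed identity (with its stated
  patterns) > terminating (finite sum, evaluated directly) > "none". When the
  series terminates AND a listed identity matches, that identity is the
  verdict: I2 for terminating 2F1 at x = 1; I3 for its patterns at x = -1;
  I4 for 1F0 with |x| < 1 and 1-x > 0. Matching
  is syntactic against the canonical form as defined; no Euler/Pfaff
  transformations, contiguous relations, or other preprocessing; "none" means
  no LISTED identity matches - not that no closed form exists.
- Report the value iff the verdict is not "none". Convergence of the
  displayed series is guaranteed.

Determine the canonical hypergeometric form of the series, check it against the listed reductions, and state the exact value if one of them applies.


Canonical form: C = 1/3 times 2F1 with upper {-7/2, 3}, lower {15/2}, x = -1. Verdict: Kummer (I3) applies (x = -1; c = 15/2 equals 1+a-b for upper {-7/2, 3}: listed pattern). Its exact value is (3003/8192) * pi.

Key observation: with t_0 = 1/3, the expanded ratio factors over Q; C = 1/3, x = -1, roots give parameters.
Adjacent-term ratio: r(k) = (-1) * (k-7/2) (k+3) / [(k+15/2) (k+1)] - rational; roots negated = parameters, x = (-1), C = 1/3.


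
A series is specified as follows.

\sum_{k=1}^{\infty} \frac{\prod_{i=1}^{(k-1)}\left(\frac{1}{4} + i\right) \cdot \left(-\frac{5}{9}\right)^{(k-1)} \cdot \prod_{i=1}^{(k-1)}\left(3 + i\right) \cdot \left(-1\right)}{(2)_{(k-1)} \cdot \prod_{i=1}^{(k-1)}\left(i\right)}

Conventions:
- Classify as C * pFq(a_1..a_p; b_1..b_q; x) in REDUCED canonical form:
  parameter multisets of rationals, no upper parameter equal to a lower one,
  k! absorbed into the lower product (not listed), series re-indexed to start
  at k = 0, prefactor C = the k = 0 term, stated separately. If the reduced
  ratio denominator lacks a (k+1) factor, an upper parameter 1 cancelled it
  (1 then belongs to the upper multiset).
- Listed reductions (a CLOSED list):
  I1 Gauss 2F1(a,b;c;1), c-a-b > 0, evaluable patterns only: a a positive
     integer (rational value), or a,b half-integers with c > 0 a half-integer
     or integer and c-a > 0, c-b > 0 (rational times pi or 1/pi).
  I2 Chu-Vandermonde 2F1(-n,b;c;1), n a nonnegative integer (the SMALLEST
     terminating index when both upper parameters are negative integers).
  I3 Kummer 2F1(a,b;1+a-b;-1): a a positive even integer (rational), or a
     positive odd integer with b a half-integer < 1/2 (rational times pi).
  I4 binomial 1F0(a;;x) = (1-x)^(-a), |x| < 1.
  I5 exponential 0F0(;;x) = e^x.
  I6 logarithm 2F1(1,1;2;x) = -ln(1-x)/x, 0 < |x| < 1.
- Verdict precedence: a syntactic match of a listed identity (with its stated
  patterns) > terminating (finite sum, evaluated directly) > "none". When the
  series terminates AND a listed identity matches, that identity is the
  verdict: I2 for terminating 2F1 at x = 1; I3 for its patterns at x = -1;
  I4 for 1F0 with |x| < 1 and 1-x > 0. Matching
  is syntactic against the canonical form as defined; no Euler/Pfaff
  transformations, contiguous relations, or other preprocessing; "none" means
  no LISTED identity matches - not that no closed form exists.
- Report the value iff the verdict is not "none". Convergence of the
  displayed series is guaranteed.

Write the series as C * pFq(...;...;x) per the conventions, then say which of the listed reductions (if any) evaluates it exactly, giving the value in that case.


First insight: t_0 being -1, the running product (C = -1, x = -5/9) telescopes to a rising factorial.
Term ratio: r(k) = -\frac{5}{9} * (k+\frac{5}{4}) (k+4) / [(k+2) (k+1)] - rational in k, leading ratio -\frac{5}{9}; with t_0 = -1, classification follows.

Reduced: x = -\frac{5}{9}, 2F1, upper = {\frac{5}{4}, 4}, lower = {2}, C = -1. Verdict: none here - no I1-I6 shape fits x = -\frac{5}{9} with lower {2}.


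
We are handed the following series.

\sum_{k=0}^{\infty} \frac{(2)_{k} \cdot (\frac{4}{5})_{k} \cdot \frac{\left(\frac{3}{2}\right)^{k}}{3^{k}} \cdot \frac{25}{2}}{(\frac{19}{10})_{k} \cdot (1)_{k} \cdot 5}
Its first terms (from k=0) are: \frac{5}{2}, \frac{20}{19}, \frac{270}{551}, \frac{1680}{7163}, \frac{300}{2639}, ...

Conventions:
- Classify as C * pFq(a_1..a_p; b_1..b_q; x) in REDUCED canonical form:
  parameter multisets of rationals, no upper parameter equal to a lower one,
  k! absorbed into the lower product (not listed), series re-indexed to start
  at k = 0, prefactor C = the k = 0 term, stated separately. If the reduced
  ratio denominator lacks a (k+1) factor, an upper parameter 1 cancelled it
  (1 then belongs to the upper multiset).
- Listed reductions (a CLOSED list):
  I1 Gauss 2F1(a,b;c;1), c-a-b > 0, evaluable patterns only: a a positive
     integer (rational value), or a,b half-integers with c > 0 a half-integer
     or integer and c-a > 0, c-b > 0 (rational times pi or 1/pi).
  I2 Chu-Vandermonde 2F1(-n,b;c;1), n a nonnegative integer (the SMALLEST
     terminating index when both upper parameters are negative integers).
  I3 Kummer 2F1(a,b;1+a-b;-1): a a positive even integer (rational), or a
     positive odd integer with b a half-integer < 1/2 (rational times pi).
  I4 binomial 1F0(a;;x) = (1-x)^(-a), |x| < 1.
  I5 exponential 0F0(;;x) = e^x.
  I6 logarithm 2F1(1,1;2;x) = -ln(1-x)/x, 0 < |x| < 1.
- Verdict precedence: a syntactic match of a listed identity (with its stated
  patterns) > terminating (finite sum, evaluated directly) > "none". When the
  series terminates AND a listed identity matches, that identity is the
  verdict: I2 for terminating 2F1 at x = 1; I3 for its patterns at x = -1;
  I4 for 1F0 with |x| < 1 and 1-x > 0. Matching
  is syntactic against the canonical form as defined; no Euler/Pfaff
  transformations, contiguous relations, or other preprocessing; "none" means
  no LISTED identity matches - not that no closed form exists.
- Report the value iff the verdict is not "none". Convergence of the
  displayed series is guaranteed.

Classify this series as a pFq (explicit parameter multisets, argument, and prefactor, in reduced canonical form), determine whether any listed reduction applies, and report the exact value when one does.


The tell: t_0 being \frac{5}{2}, (1)_k (prefactor 5/2) is k! itself.
Adjacent-term ratio: r(k) = \frac{1}{2} * (k+\frac{4}{5}) (k+2) / [(k+\frac{19}{10}) (k+1)] - rational in k, leading ratio \frac{1}{2}; with t_0 = \frac{5}{2}, classification follows.

x = \frac{1}{2} here; the reduced form reads 2F1, upper {\frac{4}{5}, 2}, lower {\frac{19}{10}}, C = \frac{5}{2}. Verdict: none here - no I1-I6 shape fits x = \frac{1}{2} with lower {\frac{19}{10}}.


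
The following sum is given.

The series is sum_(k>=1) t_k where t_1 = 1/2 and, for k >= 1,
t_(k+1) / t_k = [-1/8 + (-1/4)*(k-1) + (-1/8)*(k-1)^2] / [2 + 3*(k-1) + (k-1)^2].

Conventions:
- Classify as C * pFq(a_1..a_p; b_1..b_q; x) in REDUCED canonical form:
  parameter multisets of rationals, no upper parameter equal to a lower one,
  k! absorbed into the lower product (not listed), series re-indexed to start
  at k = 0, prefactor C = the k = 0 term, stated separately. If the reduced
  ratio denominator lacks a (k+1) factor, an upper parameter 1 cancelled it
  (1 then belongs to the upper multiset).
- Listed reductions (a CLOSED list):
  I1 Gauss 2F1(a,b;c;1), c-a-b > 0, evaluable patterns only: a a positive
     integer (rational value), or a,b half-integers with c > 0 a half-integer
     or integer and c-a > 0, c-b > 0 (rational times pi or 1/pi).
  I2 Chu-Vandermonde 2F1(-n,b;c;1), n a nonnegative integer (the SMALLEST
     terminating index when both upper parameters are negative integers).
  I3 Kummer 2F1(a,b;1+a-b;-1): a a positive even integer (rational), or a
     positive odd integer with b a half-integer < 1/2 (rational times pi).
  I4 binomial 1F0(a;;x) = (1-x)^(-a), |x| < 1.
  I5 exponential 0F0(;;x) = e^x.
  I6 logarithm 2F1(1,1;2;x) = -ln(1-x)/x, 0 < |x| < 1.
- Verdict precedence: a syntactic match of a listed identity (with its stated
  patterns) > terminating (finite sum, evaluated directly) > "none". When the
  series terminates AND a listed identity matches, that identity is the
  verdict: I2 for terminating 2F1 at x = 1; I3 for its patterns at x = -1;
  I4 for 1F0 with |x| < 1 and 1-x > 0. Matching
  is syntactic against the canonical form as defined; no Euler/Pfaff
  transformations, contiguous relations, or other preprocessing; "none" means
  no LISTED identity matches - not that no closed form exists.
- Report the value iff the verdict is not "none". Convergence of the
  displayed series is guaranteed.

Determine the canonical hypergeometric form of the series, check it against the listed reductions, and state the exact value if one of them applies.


First insight: t_0 = 1/2 here, and the expanded ratio factors over Q; C = 1/2, roots give parameters.
Ratio: r(k) = (-1/8) * (k+1) (k+1) / [(k+2) (k+1)] - poly over poly, x = (-1/8) from leading terms; C = 1/2 at k = 0.

The series (x = -1/8) is 2F1: upper {1, 1}, lower {2}, prefactor 1/2. Verdict at x = -1/8: the I6 logarithm reduction matches (the logarithm: parameters (1,1;2), x = -1/8). Its exact value is 4 * ln(9/8).


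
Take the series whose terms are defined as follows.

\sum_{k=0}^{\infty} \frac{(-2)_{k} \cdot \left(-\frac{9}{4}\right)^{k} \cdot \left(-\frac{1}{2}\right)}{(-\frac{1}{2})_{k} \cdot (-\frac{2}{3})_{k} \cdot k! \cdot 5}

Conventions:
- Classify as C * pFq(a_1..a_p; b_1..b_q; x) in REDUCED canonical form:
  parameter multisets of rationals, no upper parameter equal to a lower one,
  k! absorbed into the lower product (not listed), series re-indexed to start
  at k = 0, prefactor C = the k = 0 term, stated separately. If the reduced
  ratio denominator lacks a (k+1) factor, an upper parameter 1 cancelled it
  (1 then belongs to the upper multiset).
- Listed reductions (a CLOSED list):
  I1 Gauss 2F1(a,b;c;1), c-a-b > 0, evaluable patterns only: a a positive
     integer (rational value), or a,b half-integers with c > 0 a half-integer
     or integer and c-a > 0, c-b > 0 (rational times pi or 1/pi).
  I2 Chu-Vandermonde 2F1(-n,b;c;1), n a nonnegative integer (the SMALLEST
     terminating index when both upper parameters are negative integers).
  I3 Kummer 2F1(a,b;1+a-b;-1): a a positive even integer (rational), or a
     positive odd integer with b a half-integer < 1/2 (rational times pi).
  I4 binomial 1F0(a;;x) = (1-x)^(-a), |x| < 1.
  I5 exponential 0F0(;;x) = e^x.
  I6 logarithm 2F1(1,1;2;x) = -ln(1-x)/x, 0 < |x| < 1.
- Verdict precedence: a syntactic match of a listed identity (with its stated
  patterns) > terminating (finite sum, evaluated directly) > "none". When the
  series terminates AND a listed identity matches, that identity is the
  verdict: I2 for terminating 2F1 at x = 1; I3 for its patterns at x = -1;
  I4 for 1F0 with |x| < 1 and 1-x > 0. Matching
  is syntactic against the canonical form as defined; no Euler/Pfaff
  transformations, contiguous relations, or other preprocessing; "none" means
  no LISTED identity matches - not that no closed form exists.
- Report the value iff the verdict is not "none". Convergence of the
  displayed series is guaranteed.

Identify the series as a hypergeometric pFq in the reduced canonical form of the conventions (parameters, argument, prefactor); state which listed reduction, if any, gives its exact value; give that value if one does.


At argument -\frac{9}{4}: a 1F2 with upper {-2}, lower {-\frac{2}{3}, -\frac{1}{2}}, scaled by C = -\frac{1}{10}. Verdict: terminating - no listed pattern fits, but -2 in the upper list cuts the series at k = 2; direct evaluation. Its exact value is -\frac{169}{16}.

First insight: x = -\frac{9}{4} and the constant factors (C = -1/10) combine into one prefactor.
Consecutive-term ratio: r(k) = -\frac{9}{4} * (k-2) / [(k-\frac{2}{3}) (k-\frac{1}{2}) (k+1)] - rational in k. x = -\frac{9}{4}; t_0 = -\frac{1}{10}; negate the roots.
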